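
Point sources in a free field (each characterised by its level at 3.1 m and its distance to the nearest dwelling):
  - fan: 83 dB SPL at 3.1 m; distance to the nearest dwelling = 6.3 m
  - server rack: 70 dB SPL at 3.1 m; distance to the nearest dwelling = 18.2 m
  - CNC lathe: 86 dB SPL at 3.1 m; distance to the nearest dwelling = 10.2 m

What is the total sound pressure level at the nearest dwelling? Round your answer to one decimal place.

79.3 dB SPL

Apply inverse-square spreading to bring every level to the receiver, then sum 10^(L/10).
fan: 83 − 20·log₁₀(6.3/3.1) = 83 − 6.16 = 76.84 dB SPL.
server rack: 70 − 20·log₁₀(18.2/3.1) = 70 − 15.37 = 54.63 dB SPL.
CNC lathe: 86 − 20·log₁₀(10.2/3.1) = 86 − 10.34 = 75.66 dB SPL.
Σ 10^(L/10) = 8.537e+07 → L_total = 10·log₁₀(8.537e+07) = 79.31 dB SPL.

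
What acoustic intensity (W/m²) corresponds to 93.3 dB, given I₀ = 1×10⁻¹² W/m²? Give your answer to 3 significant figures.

0.00214 W/m²

I/I₀ = 10^(93.3/10) = 2.138e+09, so I = 2.138e+09 × 10⁻¹² W/m².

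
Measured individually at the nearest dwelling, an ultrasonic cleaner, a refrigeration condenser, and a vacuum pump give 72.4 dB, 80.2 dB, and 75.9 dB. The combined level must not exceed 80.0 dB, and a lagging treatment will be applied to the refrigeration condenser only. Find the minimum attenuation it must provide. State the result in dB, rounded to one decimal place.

3.8 dB

Everything except the refrigeration condenser sums to 10^(72.4/10) + 10^(75.9/10) = 5.628e+07 in linear terms, 77.50 dB.
The limit corresponds to 10^(80.0/10) = 1.000e+08; subtracting the fixed part leaves 4.372e+07 for the refrigeration condenser, i.e. 76.41 dB.
Required insertion loss = 80.2 − 76.41 = 3.79 dB.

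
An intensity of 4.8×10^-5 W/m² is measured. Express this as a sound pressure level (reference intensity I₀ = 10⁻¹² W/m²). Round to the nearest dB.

77 dB

L = 10·log₁₀(I/I₀) = 10·log₁₀(4.8×10^-5/10⁻¹²) = 10·log₁₀(4.8×10^7).
L = 10·(0.6812 + 7) = 76.81 dB.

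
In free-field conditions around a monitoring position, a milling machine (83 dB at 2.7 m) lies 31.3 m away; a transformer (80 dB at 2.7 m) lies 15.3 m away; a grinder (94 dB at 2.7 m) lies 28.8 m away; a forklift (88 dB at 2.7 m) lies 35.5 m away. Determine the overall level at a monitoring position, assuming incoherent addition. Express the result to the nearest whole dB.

Apply inverse-square spreading to bring every level to the receiver, then sum 10^(L/10).
milling machine: 83 − 20·log₁₀(31.3/2.7) = 83 − 21.28 = 61.72 dB.
transformer: 80 − 20·log₁₀(15.3/2.7) = 80 − 15.07 = 64.93 dB.
grinder: 94 − 20·log₁₀(28.8/2.7) = 94 − 20.56 = 73.44 dB.
forklift: 88 − 20·log₁₀(35.5/2.7) = 88 − 22.38 = 65.62 dB.
Σ 10^(L/10) = 3.033e+07 → L_total = 10·log₁₀(3.033e+07) = 74.82 dB.

75 dB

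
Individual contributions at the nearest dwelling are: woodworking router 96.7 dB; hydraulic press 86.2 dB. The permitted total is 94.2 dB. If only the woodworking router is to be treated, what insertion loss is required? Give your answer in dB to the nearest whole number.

Fixed contribution from the other source: Σ 10^(L/10) = 10^(86.2/10) = 4.169e+08 (86.20 dB).
The limit corresponds to 10^(94.2/10) = 2.630e+09; subtracting the fixed part leaves 2.213e+09 for the woodworking router, i.e. 93.45 dB.
So the woodworking router must be reduced from 96.7 to 93.45 dB: IL = 3.25 dB.

3 dB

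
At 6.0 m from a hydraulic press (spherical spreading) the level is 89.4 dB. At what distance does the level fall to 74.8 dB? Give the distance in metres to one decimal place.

The 14.6 dB drop corresponds to a distance ratio of 10^(14.6/20) for a point source.
r₂ = 6.0·10^((89.4−74.8)/20) = 6.0·10^(14.6/20) = 32.22 m.

32.2 m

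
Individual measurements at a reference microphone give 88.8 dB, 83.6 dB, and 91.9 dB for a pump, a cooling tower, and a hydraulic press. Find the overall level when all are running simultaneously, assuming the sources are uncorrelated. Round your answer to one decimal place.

94.0 dB

Incoherent sources combine by intensity addition: L_total = 10·log₁₀(Σ 10^(L_i/10)).
Σ 10^(L/10) = 10^(88.8/10) + 10^(83.6/10) + 10^(91.9/10) = 2.536e+09.
L_total = 10·log₁₀(2.536e+09) = 94.04 dB.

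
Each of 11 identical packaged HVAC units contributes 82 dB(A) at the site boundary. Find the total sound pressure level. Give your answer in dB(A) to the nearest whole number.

92 dB(A)

L_total = L₁ + 10·log₁₀ N for N identical incoherent sources.
L_total = 82 + 10·log₁₀(11) = 82 + 10.414 = 92.41 dB(A).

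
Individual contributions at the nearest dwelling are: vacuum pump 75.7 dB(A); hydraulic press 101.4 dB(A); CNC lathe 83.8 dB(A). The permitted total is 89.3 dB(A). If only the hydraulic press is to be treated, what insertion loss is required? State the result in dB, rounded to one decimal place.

13.8 dB

Fixed contribution from the other sources: Σ 10^(L/10) = 10^(75.7/10) + 10^(83.8/10) = 2.770e+08 (84.43 dB(A)).
To meet 89.3 dB(A) overall, the treated hydraulic press may contribute at most 10^(89.3/10) − 2.770e+08 = 5.741e+08, i.e. 87.59 dB(A).
Required insertion loss = 101.4 − 87.59 = 13.81 dB.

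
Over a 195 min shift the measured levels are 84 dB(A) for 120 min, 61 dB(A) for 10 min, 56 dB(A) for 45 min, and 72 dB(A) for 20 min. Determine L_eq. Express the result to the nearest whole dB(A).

82 dB(A)

Weight each interval's intensity by its duration and average over T = 195 min:
Σ tᵢ·10^(Lᵢ/10) = 120·10^(84/10) + 10·10^(61/10) + 45·10^(56/10) + 20·10^(72/10) = 3.049e+10.
L_eq = 10·log₁₀(3.049e+10/195) = 81.94 dB(A).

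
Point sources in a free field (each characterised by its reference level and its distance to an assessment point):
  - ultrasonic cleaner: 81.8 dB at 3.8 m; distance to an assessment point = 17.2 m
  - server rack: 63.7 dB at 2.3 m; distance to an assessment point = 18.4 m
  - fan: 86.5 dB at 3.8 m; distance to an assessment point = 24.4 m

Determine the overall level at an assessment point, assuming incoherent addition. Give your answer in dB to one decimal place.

First find each source's level at the receiver (point-source: −20·log₁₀(r/r_ref)), then combine on an intensity basis.
ultrasonic cleaner: 81.8 − 20·log₁₀(17.2/3.8) = 81.8 − 13.11 = 68.69 dB.
server rack: 63.7 − 20·log₁₀(18.4/2.3) = 63.7 − 18.06 = 45.64 dB.
fan: 86.5 − 20·log₁₀(24.4/3.8) = 86.5 − 16.15 = 70.35 dB.
Σ 10^(L/10) = 1.826e+07 → L_total = 10·log₁₀(1.826e+07) = 72.61 dB.

72.6 dB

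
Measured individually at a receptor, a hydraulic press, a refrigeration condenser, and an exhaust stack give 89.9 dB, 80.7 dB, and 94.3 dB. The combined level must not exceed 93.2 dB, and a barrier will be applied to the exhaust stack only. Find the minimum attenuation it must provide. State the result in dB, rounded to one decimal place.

4.3 dB

The untreated sources together contribute 10^(89.9/10) + 10^(80.7/10) = 1.095e+09, i.e. 90.39 dB.
The limit corresponds to 10^(93.2/10) = 2.089e+09; subtracting the fixed part leaves 9.946e+08 for the exhaust stack, i.e. 89.98 dB.
So the exhaust stack must be reduced from 94.3 to 89.98 dB: IL = 4.32 dB.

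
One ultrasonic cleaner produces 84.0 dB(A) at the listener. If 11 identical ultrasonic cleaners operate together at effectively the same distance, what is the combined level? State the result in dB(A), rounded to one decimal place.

N identical incoherent sources raise the level by 10·log₁₀ N.
L_total = 84.0 + 10·log₁₀(11) = 84.0 + 10.414 = 94.41 dB(A).

94.4 dB(A)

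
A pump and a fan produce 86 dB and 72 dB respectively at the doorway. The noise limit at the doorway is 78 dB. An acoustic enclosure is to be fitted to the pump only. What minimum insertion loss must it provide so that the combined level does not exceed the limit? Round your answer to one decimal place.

Fixed contribution from the other source: Σ 10^(L/10) = 10^(72/10) = 1.585e+07 (72.00 dB).
To meet 78 dB overall, the treated pump may contribute at most 10^(78/10) − 1.585e+07 = 4.725e+07, i.e. 76.74 dB.
So the pump must be reduced from 86 to 76.74 dB: IL = 9.26 dB.

9.3 dB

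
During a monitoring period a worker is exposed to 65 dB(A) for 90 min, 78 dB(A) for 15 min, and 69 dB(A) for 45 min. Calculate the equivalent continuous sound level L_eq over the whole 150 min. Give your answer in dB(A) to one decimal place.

L_eq = 10·log₁₀[(1/T)·Σ tᵢ·10^(Lᵢ/10)] with T = 150 min.
Σ tᵢ·10^(Lᵢ/10) = 90·10^(65/10) + 15·10^(78/10) + 45·10^(69/10) = 1.588e+09.
L_eq = 10·log₁₀(1.588e+09/150) = 70.25 dB(A).

70.2 dB(A)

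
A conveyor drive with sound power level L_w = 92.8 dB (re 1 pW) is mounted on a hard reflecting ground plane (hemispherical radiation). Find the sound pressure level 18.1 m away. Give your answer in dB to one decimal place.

59.7 dB

The power spreads over a hemisphere of area 2π·r², so L_p = L_w − 10·log₁₀(2π·r²).
2π·r² = 2058 m², 10·log₁₀ of that is 33.135 dB.
L_p = 92.8 − 33.135 = 59.66 dB.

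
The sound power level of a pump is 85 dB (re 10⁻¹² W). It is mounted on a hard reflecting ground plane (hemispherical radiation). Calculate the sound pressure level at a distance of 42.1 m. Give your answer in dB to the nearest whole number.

45 dB

The power spreads over a hemisphere of area 2π·r², so L_p = L_w − 10·log₁₀(2π·r²).
2π·r² = 1.114e+04 m², 10·log₁₀ of that is 40.467 dB.
L_p = 85 − 40.467 = 44.53 dB.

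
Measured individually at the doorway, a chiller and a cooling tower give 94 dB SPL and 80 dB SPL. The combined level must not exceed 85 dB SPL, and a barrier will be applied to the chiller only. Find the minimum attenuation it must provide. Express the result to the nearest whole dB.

The untreated sources together contribute 10^(80/10) = 1.000e+08, i.e. 80.00 dB SPL.
The limit corresponds to 10^(85/10) = 3.162e+08; subtracting the fixed part leaves 2.162e+08 for the chiller, i.e. 83.35 dB SPL.
So the chiller must be reduced from 94 to 83.35 dB SPL: IL = 10.65 dB.

11 dB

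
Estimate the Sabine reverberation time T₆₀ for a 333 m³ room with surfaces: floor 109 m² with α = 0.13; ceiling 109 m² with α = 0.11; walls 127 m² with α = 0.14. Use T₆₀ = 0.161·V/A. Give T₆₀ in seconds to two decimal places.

1.22 s

Summing Sᵢαᵢ: 109·0.13 + 109·0.11 + 127·0.14 = 43.94 m².
T₆₀ = 0.161 × 333 / 43.94 = 1.220 s.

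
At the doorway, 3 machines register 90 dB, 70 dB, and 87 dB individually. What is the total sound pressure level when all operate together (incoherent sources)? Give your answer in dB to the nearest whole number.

92 dB

For uncorrelated sources the intensities add, so convert each level to linear form, sum, and take 10·log₁₀ of the total.
Σ 10^(L/10) = 10^(90/10) + 10^(70/10) + 10^(87/10) = 1.511e+09.
L_total = 10·log₁₀(1.511e+09) = 91.79 dB.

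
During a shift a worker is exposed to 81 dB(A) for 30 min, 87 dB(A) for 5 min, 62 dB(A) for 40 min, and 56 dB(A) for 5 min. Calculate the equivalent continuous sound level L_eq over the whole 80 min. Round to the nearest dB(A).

79 dB(A)

Weight each interval's intensity by its duration and average over T = 80 min:
Σ tᵢ·10^(Lᵢ/10) = 30·10^(81/10) + 5·10^(87/10) + 40·10^(62/10) + 5·10^(56/10) = 6.348e+09.
L_eq = 10·log₁₀(6.348e+09/80) = 79.00 dB(A).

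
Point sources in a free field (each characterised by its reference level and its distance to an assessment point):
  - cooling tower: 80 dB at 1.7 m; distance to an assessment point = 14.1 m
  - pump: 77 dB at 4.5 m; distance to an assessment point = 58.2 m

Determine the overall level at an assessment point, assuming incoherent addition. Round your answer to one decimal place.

Apply inverse-square spreading to bring every level to the receiver, then sum 10^(L/10).
cooling tower: 80 − 20·log₁₀(14.1/1.7) = 80 − 18.38 = 61.62 dB.
pump: 77 − 20·log₁₀(58.2/4.5) = 77 − 22.23 = 54.77 dB.
Σ 10^(L/10) = 1.753e+06 → L_total = 10·log₁₀(1.753e+06) = 62.44 dB.

62.4 dB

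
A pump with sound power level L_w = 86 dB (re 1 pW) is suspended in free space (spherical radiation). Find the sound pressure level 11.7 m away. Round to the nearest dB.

54 dB

L_p = L_w − 10·log₁₀(4π·r²) with r = 11.7 m.
4π·r² = 1720 m², 10·log₁₀ of that is 32.356 dB.
L_p = 86 − 32.356 = 53.64 dB.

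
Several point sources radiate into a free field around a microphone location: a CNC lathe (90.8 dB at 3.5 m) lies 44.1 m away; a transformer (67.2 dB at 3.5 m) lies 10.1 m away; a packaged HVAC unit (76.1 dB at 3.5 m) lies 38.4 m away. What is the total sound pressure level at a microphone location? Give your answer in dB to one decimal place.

Propagate each source to the receiver with L = L_ref − 20·log₁₀(r/r_ref), then add intensities.
CNC lathe: 90.8 − 20·log₁₀(44.1/3.5) = 90.8 − 22.01 = 68.79 dB.
transformer: 67.2 − 20·log₁₀(10.1/3.5) = 67.2 − 9.21 = 57.99 dB.
packaged HVAC unit: 76.1 − 20·log₁₀(38.4/3.5) = 76.1 − 20.81 = 55.29 dB.
Σ 10^(L/10) = 8.541e+06 → L_total = 10·log₁₀(8.541e+06) = 69.32 dB.

69.3 dB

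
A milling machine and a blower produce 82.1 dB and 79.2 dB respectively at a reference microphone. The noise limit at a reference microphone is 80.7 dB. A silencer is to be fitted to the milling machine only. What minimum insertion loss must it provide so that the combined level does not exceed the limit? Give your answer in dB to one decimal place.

The untreated sources together contribute 10^(79.2/10) = 8.318e+07, i.e. 79.20 dB.
To meet 80.7 dB overall, the treated milling machine may contribute at most 10^(80.7/10) − 8.318e+07 = 3.431e+07, i.e. 75.35 dB.
So the milling machine must be reduced from 82.1 to 75.35 dB: IL = 6.75 dB.

6.7 dB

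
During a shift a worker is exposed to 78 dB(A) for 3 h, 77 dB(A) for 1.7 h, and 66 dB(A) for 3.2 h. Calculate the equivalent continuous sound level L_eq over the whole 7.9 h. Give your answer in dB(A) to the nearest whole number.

76 dB(A)

L_eq = 10·log₁₀[(1/T)·Σ tᵢ·10^(Lᵢ/10)] with T = 7.9 h.
Σ tᵢ·10^(Lᵢ/10) = 3·10^(78/10) + 1.7·10^(77/10) + 3.2·10^(66/10) = 2.872e+08.
L_eq = 10·log₁₀(2.872e+08/7.9) = 75.61 dB(A).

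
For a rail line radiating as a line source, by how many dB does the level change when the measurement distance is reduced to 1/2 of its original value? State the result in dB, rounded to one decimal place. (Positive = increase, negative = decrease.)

+3.0 dB

With cylindrical spreading the level changes by −10·log₁₀(r₂/r₁).
ΔL = −10·log₁₀(0.5) = +3.01 dB.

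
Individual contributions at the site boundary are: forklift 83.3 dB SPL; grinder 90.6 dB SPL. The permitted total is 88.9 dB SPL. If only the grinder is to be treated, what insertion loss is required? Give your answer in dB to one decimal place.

The untreated sources together contribute 10^(83.3/10) = 2.138e+08, i.e. 83.30 dB SPL.
To meet 88.9 dB SPL overall, the treated grinder may contribute at most 10^(88.9/10) − 2.138e+08 = 5.625e+08, i.e. 87.50 dB SPL.
Required insertion loss = 90.6 − 87.50 = 3.10 dB.

3.1 dB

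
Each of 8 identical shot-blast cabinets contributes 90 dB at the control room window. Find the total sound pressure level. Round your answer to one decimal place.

N identical incoherent sources raise the level by 10·log₁₀ N.
L_total = 90 + 10·log₁₀(8) = 90 + 9.031 = 99.03 dB.

99.0 dB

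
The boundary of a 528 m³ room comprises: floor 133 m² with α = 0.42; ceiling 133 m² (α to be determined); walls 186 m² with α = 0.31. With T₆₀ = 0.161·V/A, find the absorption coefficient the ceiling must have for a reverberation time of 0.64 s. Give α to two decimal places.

Required total absorption A = 0.161·528/0.64 = 132.82 m².
Absorption from the other surfaces = 133·0.42 + 186·0.31 = 113.52 m², so the ceiling must supply 19.30 m² over 133 m².
α = 19.30/133 = 0.145.

0.15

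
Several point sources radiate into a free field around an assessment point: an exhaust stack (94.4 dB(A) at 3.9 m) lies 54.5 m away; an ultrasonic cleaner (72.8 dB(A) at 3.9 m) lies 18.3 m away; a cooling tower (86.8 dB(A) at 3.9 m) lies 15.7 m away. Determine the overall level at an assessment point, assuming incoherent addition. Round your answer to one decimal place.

76.5 dB(A)

First find each source's level at the receiver (point-source: −20·log₁₀(r/r_ref)), then combine on an intensity basis.
exhaust stack: 94.4 − 20·log₁₀(54.5/3.9) = 94.4 − 22.91 = 71.49 dB(A).
ultrasonic cleaner: 72.8 − 20·log₁₀(18.3/3.9) = 72.8 − 13.43 = 59.37 dB(A).
cooling tower: 86.8 − 20·log₁₀(15.7/3.9) = 86.8 − 12.10 = 74.70 dB(A).
Σ 10^(L/10) = 4.450e+07 → L_total = 10·log₁₀(4.450e+07) = 76.48 dB(A).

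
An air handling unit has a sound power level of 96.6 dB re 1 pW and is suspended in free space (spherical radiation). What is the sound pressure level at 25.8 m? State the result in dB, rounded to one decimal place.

57.4 dB

The power spreads over a sphere of area 4π·r², so L_p = L_w − 10·log₁₀(4π·r²).
4π·r² = 8365 m², 10·log₁₀ of that is 39.224 dB.
L_p = 96.6 − 39.224 = 57.38 dB.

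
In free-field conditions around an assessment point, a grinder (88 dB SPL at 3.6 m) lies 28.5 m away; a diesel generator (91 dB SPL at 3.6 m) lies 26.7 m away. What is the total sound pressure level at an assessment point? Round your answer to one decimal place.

First find each source's level at the receiver (point-source: −20·log₁₀(r/r_ref)), then combine on an intensity basis.
grinder: 88 − 20·log₁₀(28.5/3.6) = 88 − 17.97 = 70.03 dB SPL.
diesel generator: 91 − 20·log₁₀(26.7/3.6) = 91 − 17.40 = 73.60 dB SPL.
Σ 10^(L/10) = 3.295e+07 → L_total = 10·log₁₀(3.295e+07) = 75.18 dB SPL.

75.2 dB SPL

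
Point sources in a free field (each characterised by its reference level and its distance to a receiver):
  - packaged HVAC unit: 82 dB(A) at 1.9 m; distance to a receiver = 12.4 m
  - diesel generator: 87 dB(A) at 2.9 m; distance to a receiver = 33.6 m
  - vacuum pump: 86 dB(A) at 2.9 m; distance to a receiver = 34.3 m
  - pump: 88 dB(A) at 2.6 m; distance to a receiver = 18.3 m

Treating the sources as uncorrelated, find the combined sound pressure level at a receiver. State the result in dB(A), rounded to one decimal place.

73.6 dB(A)

First find each source's level at the receiver (point-source: −20·log₁₀(r/r_ref)), then combine on an intensity basis.
packaged HVAC unit: 82 − 20·log₁₀(12.4/1.9) = 82 − 16.29 = 65.71 dB(A).
diesel generator: 87 − 20·log₁₀(33.6/2.9) = 87 − 21.28 = 65.72 dB(A).
vacuum pump: 86 − 20·log₁₀(34.3/2.9) = 86 − 21.46 = 64.54 dB(A).
pump: 88 − 20·log₁₀(18.3/2.6) = 88 − 16.95 = 71.05 dB(A).
Σ 10^(L/10) = 2.304e+07 → L_total = 10·log₁₀(2.304e+07) = 73.62 dB(A).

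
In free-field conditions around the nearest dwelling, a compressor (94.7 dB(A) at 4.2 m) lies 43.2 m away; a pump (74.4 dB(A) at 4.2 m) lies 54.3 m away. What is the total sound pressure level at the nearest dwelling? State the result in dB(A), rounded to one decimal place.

Apply inverse-square spreading to bring every level to the receiver, then sum 10^(L/10).
compressor: 94.7 − 20·log₁₀(43.2/4.2) = 94.7 − 20.24 = 74.46 dB(A).
pump: 74.4 − 20·log₁₀(54.3/4.2) = 74.4 − 22.23 = 52.17 dB(A).
Σ 10^(L/10) = 2.806e+07 → L_total = 10·log₁₀(2.806e+07) = 74.48 dB(A).

74.5 dB(A)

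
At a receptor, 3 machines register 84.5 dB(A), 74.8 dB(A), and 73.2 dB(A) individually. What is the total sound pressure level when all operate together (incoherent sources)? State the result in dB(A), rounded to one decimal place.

85.2 dB(A)

Incoherent sources combine by intensity addition: L_total = 10·log₁₀(Σ 10^(L_i/10)).
Σ 10^(L/10) = 10^(84.5/10) + 10^(74.8/10) + 10^(73.2/10) = 3.329e+08.
L_total = 10·log₁₀(3.329e+08) = 85.22 dB(A).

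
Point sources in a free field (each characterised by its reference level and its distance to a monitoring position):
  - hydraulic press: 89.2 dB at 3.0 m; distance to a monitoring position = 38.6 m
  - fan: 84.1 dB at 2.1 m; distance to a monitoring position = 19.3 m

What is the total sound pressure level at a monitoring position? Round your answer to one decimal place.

First find each source's level at the receiver (point-source: −20·log₁₀(r/r_ref)), then combine on an intensity basis.
hydraulic press: 89.2 − 20·log₁₀(38.6/3.0) = 89.2 − 22.19 = 67.01 dB.
fan: 84.1 − 20·log₁₀(19.3/2.1) = 84.1 − 19.27 = 64.83 dB.
Σ 10^(L/10) = 8.067e+06 → L_total = 10·log₁₀(8.067e+06) = 69.07 dB.

69.1 dB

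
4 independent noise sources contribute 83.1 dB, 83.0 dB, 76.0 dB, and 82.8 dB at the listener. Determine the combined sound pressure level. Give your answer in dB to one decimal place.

88.0 dB

For uncorrelated sources the intensities add, so convert each level to linear form, sum, and take 10·log₁₀ of the total.
Σ 10^(L/10) = 10^(83.1/10) + 10^(83.0/10) + 10^(76.0/10) + 10^(82.8/10) = 6.341e+08.
L_total = 10·log₁₀(6.341e+08) = 88.02 dB.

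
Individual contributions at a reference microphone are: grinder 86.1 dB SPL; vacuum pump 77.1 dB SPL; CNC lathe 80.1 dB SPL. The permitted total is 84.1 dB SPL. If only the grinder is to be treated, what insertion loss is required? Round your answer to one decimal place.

6.0 dB

The untreated sources together contribute 10^(77.1/10) + 10^(80.1/10) = 1.536e+08, i.e. 81.86 dB SPL.
The limit corresponds to 10^(84.1/10) = 2.570e+08; subtracting the fixed part leaves 1.034e+08 for the grinder, i.e. 80.15 dB SPL.
Required insertion loss = 86.1 − 80.15 = 5.95 dB.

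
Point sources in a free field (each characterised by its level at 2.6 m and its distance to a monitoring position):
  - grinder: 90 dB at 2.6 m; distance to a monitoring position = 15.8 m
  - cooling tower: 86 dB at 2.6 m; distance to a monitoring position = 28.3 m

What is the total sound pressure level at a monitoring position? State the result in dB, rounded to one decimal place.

74.8 dB

First find each source's level at the receiver (point-source: −20·log₁₀(r/r_ref)), then combine on an intensity basis.
grinder: 90 − 20·log₁₀(15.8/2.6) = 90 − 15.67 = 74.33 dB.
cooling tower: 86 − 20·log₁₀(28.3/2.6) = 86 − 20.74 = 65.26 dB.
Σ 10^(L/10) = 3.044e+07 → L_total = 10·log₁₀(3.044e+07) = 74.83 dB.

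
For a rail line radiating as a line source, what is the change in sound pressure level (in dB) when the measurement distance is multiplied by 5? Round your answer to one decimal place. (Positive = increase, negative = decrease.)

With cylindrical spreading the level changes by −10·log₁₀(r₂/r₁).
ΔL = −10·log₁₀(5) = -6.99 dB.

-7.0 dB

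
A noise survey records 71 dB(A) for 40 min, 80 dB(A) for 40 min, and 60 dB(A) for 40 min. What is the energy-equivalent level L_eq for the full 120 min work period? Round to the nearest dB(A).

76 dB(A)

The energy average is taken in the linear domain: L_eq = 10·log₁₀[(Σ tᵢ·10^(Lᵢ/10))/T], T = 120 min.
Σ tᵢ·10^(Lᵢ/10) = 40·10^(71/10) + 40·10^(80/10) + 40·10^(60/10) = 4.544e+09.
L_eq = 10·log₁₀(4.544e+09/120) = 75.78 dB(A).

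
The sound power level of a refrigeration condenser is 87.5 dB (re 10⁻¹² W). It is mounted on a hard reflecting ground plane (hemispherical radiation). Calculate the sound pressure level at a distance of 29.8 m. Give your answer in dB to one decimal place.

The power spreads over a hemisphere of area 2π·r², so L_p = L_w − 10·log₁₀(2π·r²).
2π·r² = 5580 m², 10·log₁₀ of that is 37.466 dB.
L_p = 87.5 − 37.466 = 50.03 dB.

50.0 dB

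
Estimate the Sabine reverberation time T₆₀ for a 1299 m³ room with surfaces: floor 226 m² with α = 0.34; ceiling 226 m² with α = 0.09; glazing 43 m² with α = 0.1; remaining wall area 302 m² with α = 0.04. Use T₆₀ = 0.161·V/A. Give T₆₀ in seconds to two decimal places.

Summing Sᵢαᵢ: 226·0.34 + 226·0.09 + 43·0.1 + 302·0.04 = 113.56 m².
T₆₀ = 0.161·V/A = 0.161·1299/113.56 = 1.842 s.

1.84 s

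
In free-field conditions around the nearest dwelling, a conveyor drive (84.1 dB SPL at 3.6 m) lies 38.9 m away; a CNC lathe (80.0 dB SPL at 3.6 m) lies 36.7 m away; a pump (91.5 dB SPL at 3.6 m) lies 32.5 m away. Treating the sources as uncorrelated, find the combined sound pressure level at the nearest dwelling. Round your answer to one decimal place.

First find each source's level at the receiver (point-source: −20·log₁₀(r/r_ref)), then combine on an intensity basis.
conveyor drive: 84.1 − 20·log₁₀(38.9/3.6) = 84.1 − 20.67 = 63.43 dB SPL.
CNC lathe: 80.0 − 20·log₁₀(36.7/3.6) = 80.0 − 20.17 = 59.83 dB SPL.
pump: 91.5 − 20·log₁₀(32.5/3.6) = 91.5 − 19.11 = 72.39 dB SPL.
Σ 10^(L/10) = 2.050e+07 → L_total = 10·log₁₀(2.050e+07) = 73.12 dB SPL.

73.1 dB SPL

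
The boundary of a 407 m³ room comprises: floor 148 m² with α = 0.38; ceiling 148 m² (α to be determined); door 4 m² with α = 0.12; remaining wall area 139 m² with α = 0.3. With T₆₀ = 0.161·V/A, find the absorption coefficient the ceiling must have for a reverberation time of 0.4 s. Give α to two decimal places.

From T₆₀ = 0.161·V/A, the target T₆₀ = 0.4 s needs A = 0.161·407/0.4 = 163.82 m².
Absorption from the other surfaces = 148·0.38 + 4·0.12 + 139·0.3 = 98.42 m², so the ceiling must supply 65.40 m² over 148 m².
α = 65.40/148 = 0.442.

0.44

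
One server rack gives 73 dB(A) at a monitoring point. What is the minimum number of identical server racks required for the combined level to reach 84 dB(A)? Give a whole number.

13

N identical sources give L₁ + 10·log₁₀ N, so require 10·log₁₀ N ≥ 84 − 73 = 11.0 dB.
N ≥ 10^(11.0/10) = 12.589, so N = 13.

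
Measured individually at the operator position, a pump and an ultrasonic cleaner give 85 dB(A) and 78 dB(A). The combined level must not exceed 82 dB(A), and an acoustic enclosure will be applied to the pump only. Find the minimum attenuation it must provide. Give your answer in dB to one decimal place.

5.2 dB

Everything except the pump sums to 10^(78/10) = 6.310e+07 in linear terms, 78.00 dB(A).
To meet 82 dB(A) overall, the treated pump may contribute at most 10^(82/10) − 6.310e+07 = 9.539e+07, i.e. 79.80 dB(A).
Required insertion loss = 85 − 79.80 = 5.20 dB.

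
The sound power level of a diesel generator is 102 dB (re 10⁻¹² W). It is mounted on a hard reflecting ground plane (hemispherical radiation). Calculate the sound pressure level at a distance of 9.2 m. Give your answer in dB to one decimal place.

The power spreads over a hemisphere of area 2π·r², so L_p = L_w − 10·log₁₀(2π·r²).
2π·r² = 531.8 m², 10·log₁₀ of that is 27.258 dB.
L_p = 102 − 27.258 = 74.74 dB.

74.7 dB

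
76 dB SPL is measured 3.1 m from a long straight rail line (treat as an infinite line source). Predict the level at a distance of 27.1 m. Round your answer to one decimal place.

For a line source, L₂ = L₁ − 10·log₁₀(r₂/r₁).
L₂ = 76 − 10·log₁₀(27.1/3.1) = 76 − 9.416 = 66.58 dB SPL.

66.6 dB SPL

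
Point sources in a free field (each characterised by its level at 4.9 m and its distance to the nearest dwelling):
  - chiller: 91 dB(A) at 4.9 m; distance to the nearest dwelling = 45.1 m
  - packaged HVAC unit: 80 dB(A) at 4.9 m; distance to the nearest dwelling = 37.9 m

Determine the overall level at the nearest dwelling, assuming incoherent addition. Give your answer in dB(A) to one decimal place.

72.2 dB(A)

Apply inverse-square spreading to bring every level to the receiver, then sum 10^(L/10).
chiller: 91 − 20·log₁₀(45.1/4.9) = 91 − 19.28 = 71.72 dB(A).
packaged HVAC unit: 80 − 20·log₁₀(37.9/4.9) = 80 − 17.77 = 62.23 dB(A).
Σ 10^(L/10) = 1.653e+07 → L_total = 10·log₁₀(1.653e+07) = 72.18 dB(A).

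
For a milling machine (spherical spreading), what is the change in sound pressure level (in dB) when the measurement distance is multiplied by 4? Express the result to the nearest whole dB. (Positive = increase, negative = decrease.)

-12 dB

A point source loses 6 dB per doubling of distance; generally ΔL = −20·log₁₀(r₂/r₁).
ΔL = −20·log₁₀(4) = -12.04 dB.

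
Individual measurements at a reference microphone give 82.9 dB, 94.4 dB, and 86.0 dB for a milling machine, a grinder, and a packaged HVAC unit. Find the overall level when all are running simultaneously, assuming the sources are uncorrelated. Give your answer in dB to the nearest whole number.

For uncorrelated sources the intensities add, so convert each level to linear form, sum, and take 10·log₁₀ of the total.
Σ 10^(L/10) = 10^(82.9/10) + 10^(94.4/10) + 10^(86.0/10) = 3.347e+09.
L_total = 10·log₁₀(3.347e+09) = 95.25 dB.

95 dB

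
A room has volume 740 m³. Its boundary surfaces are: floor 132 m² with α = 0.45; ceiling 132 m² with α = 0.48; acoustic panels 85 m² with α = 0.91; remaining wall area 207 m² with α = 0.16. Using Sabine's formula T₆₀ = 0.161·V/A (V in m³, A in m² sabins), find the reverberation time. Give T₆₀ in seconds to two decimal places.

Total absorption A = 132·0.45 + 132·0.48 + 85·0.91 + 207·0.16 = 233.23 m² sabins.
T₆₀ = 0.161·V/A = 0.161·740/233.23 = 0.511 s.

0.51 s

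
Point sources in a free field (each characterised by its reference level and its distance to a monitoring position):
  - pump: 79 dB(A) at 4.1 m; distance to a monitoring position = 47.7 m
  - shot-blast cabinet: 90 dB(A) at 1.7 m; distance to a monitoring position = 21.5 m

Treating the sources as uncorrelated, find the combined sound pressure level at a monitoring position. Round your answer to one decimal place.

68.3 dB(A)

Propagate each source to the receiver with L = L_ref − 20·log₁₀(r/r_ref), then add intensities.
pump: 79 − 20·log₁₀(47.7/4.1) = 79 − 21.31 = 57.69 dB(A).
shot-blast cabinet: 90 − 20·log₁₀(21.5/1.7) = 90 − 22.04 = 67.96 dB(A).
Σ 10^(L/10) = 6.839e+06 → L_total = 10·log₁₀(6.839e+06) = 68.35 dB(A).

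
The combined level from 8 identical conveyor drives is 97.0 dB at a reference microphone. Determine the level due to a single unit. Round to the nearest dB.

88 dB

Dividing the total intensity by 8 lowers the level by 10·log₁₀ 8 = 9.031 dB: L₁ = 97.0 − 9.031.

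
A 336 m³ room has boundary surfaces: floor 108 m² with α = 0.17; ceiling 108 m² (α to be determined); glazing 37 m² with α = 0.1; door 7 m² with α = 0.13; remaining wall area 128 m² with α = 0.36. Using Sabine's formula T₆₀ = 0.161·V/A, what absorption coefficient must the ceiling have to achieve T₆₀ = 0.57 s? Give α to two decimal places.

0.24

From T₆₀ = 0.161·V/A, the target T₆₀ = 0.57 s needs A = 0.161·336/0.57 = 94.91 m².
Absorption from the other surfaces = 108·0.17 + 37·0.1 + 7·0.13 + 128·0.36 = 69.05 m², so the ceiling must supply 25.86 m² over 108 m².
α = 25.86/108 = 0.239.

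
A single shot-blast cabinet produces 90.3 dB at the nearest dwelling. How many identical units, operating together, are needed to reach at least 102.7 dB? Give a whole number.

18

The shortfall is 102.7 − 90.3 = 12.4 dB, and N units add 10·log₁₀ N, so need 10·log₁₀ N ≥ 12.4.
N ≥ 10^(12.4/10) = 17.378, so N = 18.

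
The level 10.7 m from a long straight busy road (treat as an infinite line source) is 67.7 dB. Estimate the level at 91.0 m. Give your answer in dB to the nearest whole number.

For a line source, L₂ = L₁ − 10·log₁₀(r₂/r₁).
L₂ = 67.7 − 10·log₁₀(91.0/10.7) = 67.7 − 9.297 = 58.40 dB.

58 dB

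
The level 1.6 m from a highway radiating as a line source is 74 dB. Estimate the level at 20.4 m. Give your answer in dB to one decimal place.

Line-source attenuation: ΔL = 10·log₁₀(r₂/r₁) = 10·log₁₀(20.4/1.6) = 11.055 dB.
L₂ = 74 − 10·log₁₀(20.4/1.6) = 74 − 11.055 = 62.94 dB.

62.9 dB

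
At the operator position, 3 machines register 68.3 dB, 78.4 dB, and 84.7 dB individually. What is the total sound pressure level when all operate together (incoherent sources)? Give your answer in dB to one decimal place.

Incoherent sources combine by intensity addition: L_total = 10·log₁₀(Σ 10^(L_i/10)).
Σ 10^(L/10) = 10^(68.3/10) + 10^(78.4/10) + 10^(84.7/10) = 3.711e+08.
L_total = 10·log₁₀(3.711e+08) = 85.69 dB.

85.7 dB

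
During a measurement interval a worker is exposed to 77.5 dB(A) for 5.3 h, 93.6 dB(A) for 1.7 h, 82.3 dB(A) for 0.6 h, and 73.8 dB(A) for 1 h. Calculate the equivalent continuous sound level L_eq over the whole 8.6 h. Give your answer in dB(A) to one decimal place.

Weight each interval's intensity by its duration and average over T = 8.6 h:
Σ tᵢ·10^(Lᵢ/10) = 5.3·10^(77.5/10) + 1.7·10^(93.6/10) + 0.6·10^(82.3/10) + 1·10^(73.8/10) = 4.318e+09.
L_eq = 10·log₁₀(4.318e+09/8.6) = 87.01 dB(A).

87.0 dB(A)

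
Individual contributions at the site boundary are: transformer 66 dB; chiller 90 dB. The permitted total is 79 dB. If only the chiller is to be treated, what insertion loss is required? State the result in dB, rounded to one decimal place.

Everything except the chiller sums to 10^(66/10) = 3.981e+06 in linear terms, 66.00 dB.
To meet 79 dB overall, the treated chiller may contribute at most 10^(79/10) − 3.981e+06 = 7.545e+07, i.e. 78.78 dB.
Required insertion loss = 90 − 78.78 = 11.22 dB.

11.2 dB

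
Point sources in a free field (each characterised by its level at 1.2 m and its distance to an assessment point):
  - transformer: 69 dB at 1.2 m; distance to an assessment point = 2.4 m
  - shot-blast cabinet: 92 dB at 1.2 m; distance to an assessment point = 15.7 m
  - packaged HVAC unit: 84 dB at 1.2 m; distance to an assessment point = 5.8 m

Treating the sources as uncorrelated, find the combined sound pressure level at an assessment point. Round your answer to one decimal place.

Apply inverse-square spreading to bring every level to the receiver, then sum 10^(L/10).
transformer: 69 − 20·log₁₀(2.4/1.2) = 69 − 6.02 = 62.98 dB.
shot-blast cabinet: 92 − 20·log₁₀(15.7/1.2) = 92 − 22.33 = 69.67 dB.
packaged HVAC unit: 84 − 20·log₁₀(5.8/1.2) = 84 − 13.68 = 70.32 dB.
Σ 10^(L/10) = 2.200e+07 → L_total = 10·log₁₀(2.200e+07) = 73.42 dB.

73.4 dB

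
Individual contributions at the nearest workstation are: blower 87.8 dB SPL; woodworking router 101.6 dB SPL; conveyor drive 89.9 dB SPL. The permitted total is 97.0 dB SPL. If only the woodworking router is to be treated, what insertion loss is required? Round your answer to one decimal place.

The untreated sources together contribute 10^(87.8/10) + 10^(89.9/10) = 1.580e+09, i.e. 91.99 dB SPL.
The limit corresponds to 10^(97.0/10) = 5.012e+09; subtracting the fixed part leaves 3.432e+09 for the woodworking router, i.e. 95.36 dB SPL.
Required insertion loss = 101.6 − 95.36 = 6.24 dB.

6.2 dB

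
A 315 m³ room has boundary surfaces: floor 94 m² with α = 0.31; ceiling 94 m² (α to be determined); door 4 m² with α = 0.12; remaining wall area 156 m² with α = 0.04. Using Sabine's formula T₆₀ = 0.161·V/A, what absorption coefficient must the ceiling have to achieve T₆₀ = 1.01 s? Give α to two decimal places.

Required total absorption A = 0.161·315/1.01 = 50.21 m².
Absorption from the other surfaces = 94·0.31 + 4·0.12 + 156·0.04 = 35.86 m², so the ceiling must supply 14.35 m² over 94 m².
α = 14.35/94 = 0.153.

0.15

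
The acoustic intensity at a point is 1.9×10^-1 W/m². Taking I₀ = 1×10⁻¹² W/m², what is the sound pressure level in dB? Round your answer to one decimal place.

112.8 dB

I/I₀ = 1.9×10^-1/10⁻¹² = 1.9×10^11, and L = 10·log₁₀(I/I₀).
L = 10·(0.2788 + 11) = 112.79 dB.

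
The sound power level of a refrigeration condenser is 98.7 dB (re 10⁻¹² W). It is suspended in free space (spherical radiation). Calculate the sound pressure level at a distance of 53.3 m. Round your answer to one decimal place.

L_p = L_w − 10·log₁₀(4π·r²) with r = 53.3 m.
4π·r² = 3.57e+04 m², 10·log₁₀ of that is 45.527 dB.
L_p = 98.7 − 45.527 = 53.17 dB.

53.2 dB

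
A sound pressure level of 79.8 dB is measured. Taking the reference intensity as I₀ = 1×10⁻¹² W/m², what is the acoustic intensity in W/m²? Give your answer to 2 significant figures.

9.5e-05 W/m²

L = 10·log₁₀(I/I₀) ⇒ I = I₀·10^(L/10) = 10⁻¹² × 10^7.98.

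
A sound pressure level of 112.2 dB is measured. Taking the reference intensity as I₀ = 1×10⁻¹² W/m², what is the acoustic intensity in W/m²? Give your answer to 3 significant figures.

I = I₀·10^(L/10) = 10⁻¹² × 10^(112.2/10) = 10^(-0.780).

0.166 W/m²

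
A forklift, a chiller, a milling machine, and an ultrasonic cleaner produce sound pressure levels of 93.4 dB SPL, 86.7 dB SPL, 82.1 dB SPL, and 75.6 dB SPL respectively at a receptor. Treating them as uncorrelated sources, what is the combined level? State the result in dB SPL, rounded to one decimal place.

94.6 dB SPL

Incoherent sources combine by intensity addition: L_total = 10·log₁₀(Σ 10^(L_i/10)).
Σ 10^(L/10) = 10^(93.4/10) + 10^(86.7/10) + 10^(82.1/10) + 10^(75.6/10) = 2.854e+09.
L_total = 10·log₁₀(2.854e+09) = 94.55 dB SPL.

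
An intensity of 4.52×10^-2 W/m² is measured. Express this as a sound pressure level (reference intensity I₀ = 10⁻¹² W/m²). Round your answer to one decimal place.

106.6 dB

Dividing by I₀ shifts the exponent by 12: I/I₀ = 4.52×10^10.
L = 10·(0.6551 + 10) = 106.55 dB.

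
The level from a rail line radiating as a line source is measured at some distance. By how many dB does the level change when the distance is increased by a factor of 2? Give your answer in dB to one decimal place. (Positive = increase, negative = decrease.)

With cylindrical spreading the level changes by −10·log₁₀(r₂/r₁).
ΔL = −10·log₁₀(2) = -3.01 dB.

-3.0 dB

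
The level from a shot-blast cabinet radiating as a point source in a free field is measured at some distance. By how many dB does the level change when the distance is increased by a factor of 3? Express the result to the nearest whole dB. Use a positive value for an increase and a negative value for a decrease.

With spherical spreading the level changes by −20·log₁₀(r₂/r₁).
ΔL = −20·log₁₀(3) = -9.54 dB.

-10 dB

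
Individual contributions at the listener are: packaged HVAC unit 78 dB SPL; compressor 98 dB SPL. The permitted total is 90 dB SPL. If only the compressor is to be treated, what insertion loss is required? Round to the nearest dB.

8 dB

The untreated sources together contribute 10^(78/10) = 6.310e+07, i.e. 78.00 dB SPL.
To meet 90 dB SPL overall, the treated compressor may contribute at most 10^(90/10) − 6.310e+07 = 9.369e+08, i.e. 89.72 dB SPL.
Required insertion loss = 98 − 89.72 = 8.28 dB.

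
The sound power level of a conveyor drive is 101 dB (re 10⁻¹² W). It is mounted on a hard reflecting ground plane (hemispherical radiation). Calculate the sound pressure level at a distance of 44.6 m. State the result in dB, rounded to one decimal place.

60.0 dB

L_p = L_w − 10·log₁₀(2π·r²) with r = 44.6 m.
2π·r² = 1.25e+04 m², 10·log₁₀ of that is 40.968 dB.
L_p = 101 − 40.968 = 60.03 dB.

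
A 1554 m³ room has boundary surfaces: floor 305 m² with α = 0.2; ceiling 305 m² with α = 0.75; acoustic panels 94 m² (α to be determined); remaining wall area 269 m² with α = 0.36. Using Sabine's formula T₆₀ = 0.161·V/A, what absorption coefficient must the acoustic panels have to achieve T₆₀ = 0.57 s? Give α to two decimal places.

0.56

A = 0.161·V/T₆₀ = 0.161·1554/0.57 = 438.94 m² sabins.
Absorption from the other surfaces = 305·0.2 + 305·0.75 + 269·0.36 = 386.59 m², so the acoustic panels must supply 52.35 m² over 94 m².
α = 52.35/94 = 0.557.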